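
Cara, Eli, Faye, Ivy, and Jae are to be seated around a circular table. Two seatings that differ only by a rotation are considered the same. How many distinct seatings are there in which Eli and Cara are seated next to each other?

12

Glue Eli and Cara into a block (2 internal orders). Seating 4 units around a circle gives (3)! arrangements.
So 2 × (3)! = 2 × 6 = 12.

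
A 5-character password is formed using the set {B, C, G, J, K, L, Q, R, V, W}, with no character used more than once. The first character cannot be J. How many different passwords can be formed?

The first character has 10−1 = 9 choices (anything except J).
The remaining 4 characters are filled from the other 9 symbols without repetition: 9 × 8 × 7 × 6 = 3024.
Total: 9 × 3024 = 27216.

27216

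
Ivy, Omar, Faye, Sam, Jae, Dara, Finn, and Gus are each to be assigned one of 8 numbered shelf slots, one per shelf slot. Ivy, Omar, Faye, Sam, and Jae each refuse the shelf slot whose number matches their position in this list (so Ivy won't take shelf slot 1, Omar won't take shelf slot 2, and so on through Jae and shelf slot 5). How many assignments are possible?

21234

Let Aᵢ (for 1 ≤ i ≤ 5) be the placements that put person i in their forbidden shelf slot. Any j of these fix j positions, leaving (8−j)! ways to fill the rest, and there are C(5,j) ways to pick which j.
By inclusion–exclusion, the number of valid placements is Σ_{j=0}^{5} (−1)^j C(5,j)·(8−j)!.
Computing: 40320 − 25200 + 7200 − 1200 + 120 − 6 = 21234.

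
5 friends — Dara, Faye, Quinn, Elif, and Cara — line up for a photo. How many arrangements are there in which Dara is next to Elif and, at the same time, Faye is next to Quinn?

Treat {Dara,Elif} as one block (2 orders) and {Faye,Quinn} as another (2 orders).
That leaves 3 units to arrange: 2 × 2 × 3! = 4 × 6 = 24.

24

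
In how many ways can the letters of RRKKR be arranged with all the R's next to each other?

3

Treat the 3 copies of R as a single block. The multiset to arrange is then {RRR, K, K}, 3 items in all.
That gives (3)!/(2!) = 3 arrangements.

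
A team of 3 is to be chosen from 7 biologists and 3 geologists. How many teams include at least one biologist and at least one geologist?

With no constraint there are C(10,3) = 120 possible selections.
Selections missing a whole group: no biologists → C(3,3) = 1; no geologists → C(7,3) = 35.
Both groups omitted at once is impossible, so 120 − 36 = 84.

84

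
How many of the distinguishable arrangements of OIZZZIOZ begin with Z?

210

Fix Z in the first position and arrange the remaining 7 letters.
Those 7 letters have I appearing twice, O appearing twice, and Z appearing 3 times, giving (7)!/(3!·2!·2!) = 210.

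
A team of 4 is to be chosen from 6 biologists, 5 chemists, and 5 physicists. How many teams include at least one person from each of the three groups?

Total 4-person selections from all 16: C(16,4) = 1820.
Selections missing a whole group: no biologists → C(10,4) = 210; no chemists → C(11,4) = 330; no physicists → C(11,4) = 330.
Add back selections omitting two groups (i.e. drawn from a single group): C(6,4) + C(5,4) + C(5,4) = 25.
By inclusion–exclusion: 1820 − 870 + 25 = 975.

975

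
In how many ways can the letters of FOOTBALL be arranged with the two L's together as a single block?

2520

Treat the 2 copies of L as a single block. The multiset to arrange is then {LL, A, B, F, O, O, T}, 7 items in all.
That gives (7)!/(2!) = 2520 arrangements.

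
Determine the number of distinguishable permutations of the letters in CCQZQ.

The 5 letters of CCQZQ have repeats: C appearing twice and Q appearing twice.
The number of distinct arrangements is 5!/(2!·2!) = 120/4 = 30.

30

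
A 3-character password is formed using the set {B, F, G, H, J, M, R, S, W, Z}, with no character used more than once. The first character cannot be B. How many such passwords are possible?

648

The first character has 10−1 = 9 choices (anything except B).
The remaining 2 characters are filled from the other 9 symbols without repetition: 9 × 8 = 72.
Total: 9 × 72 = 648.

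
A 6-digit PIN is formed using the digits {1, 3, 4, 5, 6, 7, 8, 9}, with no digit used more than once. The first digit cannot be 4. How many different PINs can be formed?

The first digit has 8−1 = 7 choices (anything except 4).
The remaining 5 digits are filled from the other 7 symbols without repetition: 7 × 6 × 5 × 4 × 3 = 2520.
Total: 7 × 2520 = 17640.

17640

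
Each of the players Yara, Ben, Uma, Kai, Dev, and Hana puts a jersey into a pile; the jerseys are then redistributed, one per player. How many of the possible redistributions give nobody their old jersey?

Let Aᵢ be the assignments in which player i gets their old jersey. We want the size of the complement of A₁∪…∪A_6.
By inclusion–exclusion this is Σ_{j=0}^{6} (−1)^j C(6,j)·(6−j)!.
Computing: 720 − 720 + 360 − 120 + 30 − 6 + 1 = 265.

265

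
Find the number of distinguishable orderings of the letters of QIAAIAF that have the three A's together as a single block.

60

Treat the 3 copies of A as a single block. The multiset to arrange is then {AAA, F, I, I, Q}, 5 items in all.
That gives (5)!/(2!) = 60 arrangements.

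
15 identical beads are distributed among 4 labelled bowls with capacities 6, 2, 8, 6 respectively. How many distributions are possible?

By stars and bars, unrestricted non-negative solutions to x_1+…+x_4 = 15 number C(15+3,3) = 816.
Subtract solutions that violate a single cap (substitute x_i' = x_i − (cap_i+1)): x_1 ≥ 7 gives C(11,3) = 165; x_2 ≥ 3 gives C(15,3) = 455; x_3 ≥ 9 gives C(9,3) = 84; x_4 ≥ 7 gives C(11,3) = 165. Together 869.
Add back pairs where two caps are both exceeded: 56 + 0 + 4 + 20 + 56 + 0 = 136.
By inclusion–exclusion the count is 816 − 869 + 136 = 83.

83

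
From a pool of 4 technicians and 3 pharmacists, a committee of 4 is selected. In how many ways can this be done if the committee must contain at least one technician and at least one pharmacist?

Total 4-person selections from all 7: C(7,4) = 35.
Selections missing a whole group: no technicians → C(3,4) = 0; no pharmacists → C(4,4) = 1.
Both groups omitted at once is impossible, so 35 − 1 = 34.

34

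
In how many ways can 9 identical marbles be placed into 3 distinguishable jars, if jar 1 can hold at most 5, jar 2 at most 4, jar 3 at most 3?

Without the upper bounds there are C(11,2) = 55 ways to split 9 among 3 jars.
Subtract solutions that violate a single cap (substitute x_i' = x_i − (cap_i+1)): x_1 ≥ 6 gives C(5,2) = 10; x_2 ≥ 5 gives C(6,2) = 15; x_3 ≥ 4 gives C(7,2) = 21. Together 46.
Add back pairs where two caps are both exceeded: 0 + 0 + 1 = 1.
By inclusion–exclusion the count is 55 − 46 + 1 = 10.

10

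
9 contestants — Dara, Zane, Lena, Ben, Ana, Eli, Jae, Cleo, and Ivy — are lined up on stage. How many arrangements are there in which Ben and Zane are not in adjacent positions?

282240

Of the 9! = 362880 arrangements, those with Ben and Zane adjacent number 2 × 8! = 80640 (treat the pair as a block with 2 internal orders).
So 362880 − 80640 = 282240 arrangements keep them apart.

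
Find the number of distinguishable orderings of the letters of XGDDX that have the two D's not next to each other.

Total arrangements of XGDDX: 5!/(2!·2!) = 30.
Arrangements with the D's together: treat DD as one letter, giving (4)!/(2!) = 12.
Subtracting, 30 − 12 = 18 arrangements keep the D's apart.

18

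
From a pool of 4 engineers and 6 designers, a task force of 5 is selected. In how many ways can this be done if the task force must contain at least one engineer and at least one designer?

Unrestricted: C(10,5) = 252 ways to pick any 5 of the 10.
Subtract selections that omit an entire group: no engineers → C(6,5) = 6; no designers → C(4,5) = 0.
Both groups omitted at once is impossible, so 252 − 6 = 246.

246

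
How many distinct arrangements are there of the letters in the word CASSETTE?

CASSETTE has 8 letters with E appearing twice, S appearing twice, and T appearing twice.
So there are 8! / (2!·2!·2!) = 5040 distinguishable arrangements.

5040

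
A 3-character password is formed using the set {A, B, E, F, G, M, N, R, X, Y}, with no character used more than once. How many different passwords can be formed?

720

This is a permutation of 3 out of 10: P(10,3) = 10!/7!.
That product is 10 × 9 × 8 = 720.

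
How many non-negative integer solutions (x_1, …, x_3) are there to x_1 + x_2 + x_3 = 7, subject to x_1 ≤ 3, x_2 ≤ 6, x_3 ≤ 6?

Without the upper bounds there are C(9,2) = 36 ways to split 7 among 3 variables.
Subtract solutions that violate a single cap (substitute x_i' = x_i − (cap_i+1)): x_1 ≥ 4 gives C(5,2) = 10; x_2 ≥ 7 gives C(2,2) = 1; x_3 ≥ 7 gives C(2,2) = 1. Together 12.
No two caps can be exceeded simultaneously, so the pair terms are all 0.
By inclusion–exclusion the count is 36 − 12 + 0 = 24.

24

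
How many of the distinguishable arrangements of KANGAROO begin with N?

1260

With the first slot taken by N, it remains to arrange the other 7 letters (KAGAROO).
Those 7 letters have A appearing twice and O appearing twice, giving (7)!/(2!·2!) = 1260.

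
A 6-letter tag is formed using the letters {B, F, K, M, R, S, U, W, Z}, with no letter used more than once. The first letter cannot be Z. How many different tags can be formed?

The first letter has 9−1 = 8 choices (anything except Z).
The remaining 5 letters are filled from the other 8 symbols without repetition: 8 × 7 × 6 × 5 × 4 = 6720.
Total: 8 × 6720 = 53760.

53760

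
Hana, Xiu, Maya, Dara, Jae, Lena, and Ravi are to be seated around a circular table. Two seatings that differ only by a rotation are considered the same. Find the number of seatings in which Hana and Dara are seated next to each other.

240

Treat {Hana, Dara} as one unit (2 internal orders) and seat the resulting 6 units around the table: (5)! circular arrangements.
So 2 × (5)! = 2 × 120 = 240.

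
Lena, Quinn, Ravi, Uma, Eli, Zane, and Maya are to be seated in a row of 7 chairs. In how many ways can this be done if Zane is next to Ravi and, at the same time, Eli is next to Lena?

Treat {Zane,Ravi} as one block (2 orders) and {Eli,Lena} as another (2 orders).
That leaves 5 units to arrange: 2 × 2 × 5! = 4 × 120 = 480.

480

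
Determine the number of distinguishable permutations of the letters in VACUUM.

360

Letter multiplicities in VACUUM: A×1, C×1, M×1, U×2, V×1.
Dividing 6! = 720 by 2! = 2 for the repeated letters gives 360.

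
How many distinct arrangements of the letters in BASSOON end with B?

Fix B in the last position and arrange the remaining 6 letters.
Those 6 letters have O appearing twice and S appearing twice, giving (6)!/(2!·2!) = 180.

180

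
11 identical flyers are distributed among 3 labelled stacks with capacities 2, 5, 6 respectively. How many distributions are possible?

6

Without the upper bounds there are C(13,2) = 78 ways to split 11 among 3 stacks.
Subtract solutions that violate a single cap (substitute x_i' = x_i − (cap_i+1)): x_1 ≥ 3 gives C(10,2) = 45; x_2 ≥ 6 gives C(7,2) = 21; x_3 ≥ 7 gives C(6,2) = 15. Together 81.
Add back pairs where two caps are both exceeded: 6 + 3 + 0 = 9.
By inclusion–exclusion the count is 78 − 81 + 9 = 6.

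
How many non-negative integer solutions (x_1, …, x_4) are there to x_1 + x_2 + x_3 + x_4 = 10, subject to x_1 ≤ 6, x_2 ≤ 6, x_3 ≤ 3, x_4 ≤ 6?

Without the upper bounds there are C(13,3) = 286 ways to split 10 among 4 variables.
Subtract solutions that violate a single cap (substitute x_i' = x_i − (cap_i+1)): x_1 ≥ 7 gives C(6,3) = 20; x_2 ≥ 7 gives C(6,3) = 20; x_3 ≥ 4 gives C(9,3) = 84; x_4 ≥ 7 gives C(6,3) = 20. Together 144.
No two caps can be exceeded simultaneously, so the pair terms are all 0.
By inclusion–exclusion the count is 286 − 144 + 0 = 142.

142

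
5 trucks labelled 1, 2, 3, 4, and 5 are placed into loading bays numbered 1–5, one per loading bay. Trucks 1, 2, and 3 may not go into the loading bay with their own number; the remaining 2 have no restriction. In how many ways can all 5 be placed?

Let Aᵢ (for i ∈ {1, 2, 3}) be the placements that put truck i in its forbidden loading bay. Any j of these fix j positions, leaving (5−j)! ways to fill the rest, and there are C(3,j) ways to pick which j.
By inclusion–exclusion, the number of valid placements is Σ_{j=0}^{3} (−1)^j C(3,j)·(5−j)!.
Computing: 120 − 72 + 18 − 2 = 64.

64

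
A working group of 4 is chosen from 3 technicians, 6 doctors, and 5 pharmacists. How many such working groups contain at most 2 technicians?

990

Split by how many technicians are chosen (0 through 2).
Sum: C(3,0)·C(11,4) + C(3,1)·C(11,3) + C(3,2)·C(11,2) = 330 + 495 + 165 = 990.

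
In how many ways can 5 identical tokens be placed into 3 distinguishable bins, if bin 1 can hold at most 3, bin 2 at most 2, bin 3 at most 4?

Without the upper bounds there are C(7,2) = 21 ways to split 5 among 3 bins.
Subtract solutions that violate a single cap (substitute x_i' = x_i − (cap_i+1)): x_1 ≥ 4 gives C(3,2) = 3; x_2 ≥ 3 gives C(4,2) = 6; x_3 ≥ 5 gives C(2,2) = 1. Together 10.
No two caps can be exceeded simultaneously, so the pair terms are all 0.
By inclusion–exclusion the count is 21 − 10 + 0 = 11.

11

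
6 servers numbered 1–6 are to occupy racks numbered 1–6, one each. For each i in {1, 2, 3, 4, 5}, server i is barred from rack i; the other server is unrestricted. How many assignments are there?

309

Let Aᵢ (for 1 ≤ i ≤ 5) be the placements that put server i in its forbidden rack. Any j of these fix j positions, leaving (6−j)! ways to fill the rest, and there are C(5,j) ways to pick which j.
By inclusion–exclusion, the number of valid placements is Σ_{j=0}^{5} (−1)^j C(5,j)·(6−j)!.
Computing: 720 − 600 + 240 − 60 + 10 − 1 = 309.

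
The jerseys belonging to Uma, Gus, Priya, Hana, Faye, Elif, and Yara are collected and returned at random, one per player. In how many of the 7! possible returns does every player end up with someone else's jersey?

Count assignments avoiding every fixed point. For any j of the 7 players fixed to their old jersey, the other 7−j can be arranged in (7−j)! ways.
By inclusion–exclusion this is Σ_{j=0}^{7} (−1)^j C(7,j)·(7−j)!.
Computing: 5040 − 5040 + 2520 − 840 + 210 − 42 + 7 − 1 = 1854.

1854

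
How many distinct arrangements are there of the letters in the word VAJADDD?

420

Letter multiplicities in VAJADDD: A×2, D×3, J×1, V×1.
So there are 7! / (3!·2!) = 420 distinguishable arrangements.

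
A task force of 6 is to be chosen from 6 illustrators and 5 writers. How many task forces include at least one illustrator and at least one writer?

461

With no constraint there are C(11,6) = 462 possible selections.
Subtract selections that omit an entire group: no illustrators → C(5,6) = 0; no writers → C(6,6) = 1.
Both groups omitted at once is impossible, so 462 − 1 = 461.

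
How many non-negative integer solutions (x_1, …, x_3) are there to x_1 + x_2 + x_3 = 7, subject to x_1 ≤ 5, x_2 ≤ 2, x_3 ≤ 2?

By stars and bars, unrestricted non-negative solutions to x_1+…+x_3 = 7 number C(7+2,2) = 36.
Subtract solutions that violate a single cap (substitute x_i' = x_i − (cap_i+1)): x_1 ≥ 6 gives C(3,2) = 3; x_2 ≥ 3 gives C(6,2) = 15; x_3 ≥ 3 gives C(6,2) = 15. Together 33.
Add back pairs where two caps are both exceeded: 0 + 0 + 3 = 3.
By inclusion–exclusion the count is 36 − 33 + 3 = 6.

6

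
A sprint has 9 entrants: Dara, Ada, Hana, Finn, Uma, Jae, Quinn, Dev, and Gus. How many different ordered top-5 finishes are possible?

This is an ordered selection of 5 from 9: P(9,5).
That gives 9 × 8 × 7 × 6 × 5 = 15120.

15120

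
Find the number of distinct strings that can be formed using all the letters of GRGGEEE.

140

The 7 letters of GRGGEEE have repeats: E appearing 3 times and G appearing 3 times.
So there are 7! / (3!·3!) = 140 distinguishable arrangements.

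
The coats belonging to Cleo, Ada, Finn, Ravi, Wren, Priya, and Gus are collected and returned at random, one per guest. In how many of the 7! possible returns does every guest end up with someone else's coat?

Count assignments avoiding every fixed point. For any j of the 7 guests fixed to their own coat, the other 7−j can be arranged in (7−j)! ways.
By inclusion–exclusion this is Σ_{j=0}^{7} (−1)^j C(7,j)·(7−j)!.
Computing: 5040 − 5040 + 2520 − 840 + 210 − 42 + 7 − 1 = 1854.

1854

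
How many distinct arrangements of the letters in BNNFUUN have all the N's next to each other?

60

Treat the 3 copies of N as a single block. The multiset to arrange is then {NNN, B, F, U, U}, 5 items in all.
That gives (5)!/(2!) = 60 arrangements.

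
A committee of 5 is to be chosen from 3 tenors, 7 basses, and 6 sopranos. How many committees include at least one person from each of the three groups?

Unrestricted: C(16,5) = 4368 ways to pick any 5 of the 16.
Selections missing a whole group: no tenors → C(13,5) = 1287; no basses → C(9,5) = 126; no sopranos → C(10,5) = 252.
Add back selections omitting two groups (i.e. drawn from a single group): C(3,5) + C(7,5) + C(6,5) = 27.
By inclusion–exclusion: 4368 − 1665 + 27 = 2730.

2730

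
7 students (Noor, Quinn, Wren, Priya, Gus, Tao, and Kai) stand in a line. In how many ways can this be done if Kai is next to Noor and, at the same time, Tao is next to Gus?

480

Treat {Kai,Noor} as one block (2 orders) and {Tao,Gus} as another (2 orders).
That leaves 5 units to arrange: 2 × 2 × 5! = 4 × 120 = 480.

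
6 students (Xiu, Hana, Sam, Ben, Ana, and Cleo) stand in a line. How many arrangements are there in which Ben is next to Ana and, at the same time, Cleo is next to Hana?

96

Treat {Ben,Ana} as one block (2 orders) and {Cleo,Hana} as another (2 orders).
That leaves 4 units to arrange: 2 × 2 × 4! = 4 × 24 = 96.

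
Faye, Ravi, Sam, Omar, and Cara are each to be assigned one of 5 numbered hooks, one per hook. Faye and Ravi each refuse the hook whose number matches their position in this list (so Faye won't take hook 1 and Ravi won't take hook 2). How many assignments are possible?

Let Aᵢ (for i ∈ {1, 2}) be the placements that put person i in their forbidden hook. Any j of these fix j positions, leaving (5−j)! ways to fill the rest, and there are C(2,j) ways to pick which j.
By inclusion–exclusion, the number of valid placements is Σ_{j=0}^{2} (−1)^j C(2,j)·(5−j)!.
Computing: 120 − 48 + 6 = 78.

78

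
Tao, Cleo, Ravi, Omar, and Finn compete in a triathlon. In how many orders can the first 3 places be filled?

This is an ordered selection of 3 from 5: P(5,3).
That gives 5 × 4 × 3 = 60.

60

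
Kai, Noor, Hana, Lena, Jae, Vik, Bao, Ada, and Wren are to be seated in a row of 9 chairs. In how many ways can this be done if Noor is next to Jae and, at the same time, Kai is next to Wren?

20160

Treat {Noor,Jae} as one block (2 orders) and {Kai,Wren} as another (2 orders).
That leaves 7 units to arrange: 2 × 2 × 7! = 4 × 5040 = 20160.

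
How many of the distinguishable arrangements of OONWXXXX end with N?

105

Fix N in the last position and arrange the remaining 7 letters.
Those 7 letters have O appearing twice and X appearing 4 times, giving (7)!/(4!·2!) = 105.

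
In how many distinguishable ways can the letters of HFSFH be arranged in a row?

Letter multiplicities in HFSFH: F×2, H×2, S×1.
The number of distinct arrangements is 5!/(2!·2!) = 120/4 = 30.

30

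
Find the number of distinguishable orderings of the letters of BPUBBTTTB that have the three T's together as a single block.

210

Treat the 3 copies of T as a single block. The multiset to arrange is then {TTT, B, B, B, B, P, U}, 7 items in all.
That gives (7)!/(4!) = 210 arrangements.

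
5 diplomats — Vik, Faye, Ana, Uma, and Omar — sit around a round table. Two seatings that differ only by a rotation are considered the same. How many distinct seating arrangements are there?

Around a circle, 5 distinct people have 5!/5 = (4)! = 24 rotationally distinct seatings.

24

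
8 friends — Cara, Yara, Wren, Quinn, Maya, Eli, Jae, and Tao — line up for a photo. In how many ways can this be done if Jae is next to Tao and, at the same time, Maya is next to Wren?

Treat {Jae,Tao} as one block (2 orders) and {Maya,Wren} as another (2 orders).
That leaves 6 units to arrange: 2 × 2 × 6! = 4 × 720 = 2880.

2880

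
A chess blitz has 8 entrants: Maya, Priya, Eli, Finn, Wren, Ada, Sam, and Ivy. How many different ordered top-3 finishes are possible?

There are 8 choices for 1st place, 7 for 2nd, and 6 for 3rd.
That gives 8 × 7 × 6 = 336.

336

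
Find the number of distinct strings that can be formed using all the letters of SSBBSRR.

210

SSBBSRR has 7 letters with B appearing twice, R appearing twice, and S appearing 3 times.
So there are 7! / (3!·2!·2!) = 210 distinguishable arrangements.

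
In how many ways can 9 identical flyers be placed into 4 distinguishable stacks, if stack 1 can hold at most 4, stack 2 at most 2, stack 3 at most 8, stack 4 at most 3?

59

Without the upper bounds there are C(12,3) = 220 ways to split 9 among 4 stacks.
Subtract solutions that violate a single cap (substitute x_i' = x_i − (cap_i+1)): x_1 ≥ 5 gives C(7,3) = 35; x_2 ≥ 3 gives C(9,3) = 84; x_3 ≥ 9 gives C(3,3) = 1; x_4 ≥ 4 gives C(8,3) = 56. Together 176.
Add back pairs where two caps are both exceeded: 4 + 0 + 1 + 0 + 10 + 0 = 15.
By inclusion–exclusion the count is 220 − 176 + 15 = 59.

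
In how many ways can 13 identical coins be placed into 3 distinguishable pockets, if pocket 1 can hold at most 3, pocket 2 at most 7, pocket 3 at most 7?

Ignoring the caps, the number of non-negative solutions to x_1+…+x_3 = 13 is C(15,2) = 105.
Subtract solutions that violate a single cap (substitute x_i' = x_i − (cap_i+1)): x_1 ≥ 4 gives C(11,2) = 55; x_2 ≥ 8 gives C(7,2) = 21; x_3 ≥ 8 gives C(7,2) = 21. Together 97.
Add back pairs where two caps are both exceeded: 3 + 3 + 0 = 6.
By inclusion–exclusion the count is 105 − 97 + 6 = 14.

14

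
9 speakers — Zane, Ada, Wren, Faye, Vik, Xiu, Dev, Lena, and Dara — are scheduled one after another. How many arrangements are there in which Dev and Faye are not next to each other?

282240

There are 9! = 362880 arrangements in all. If Dev and Faye are adjacent, merging them into one block gives 2·(8)! = 80640 arrangements.
So 362880 − 80640 = 282240 arrangements keep them apart.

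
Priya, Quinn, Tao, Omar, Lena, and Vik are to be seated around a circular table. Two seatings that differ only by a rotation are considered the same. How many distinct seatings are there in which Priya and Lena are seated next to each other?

48

Glue Priya and Lena into a block (2 internal orders). Seating 5 units around a circle gives (4)! arrangements.
So 2 × (4)! = 2 × 24 = 48.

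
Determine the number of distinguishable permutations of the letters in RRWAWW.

60

Letter multiplicities in RRWAWW: A×1, R×2, W×3.
The number of distinct arrangements is 6!/(3!·2!) = 720/12 = 60.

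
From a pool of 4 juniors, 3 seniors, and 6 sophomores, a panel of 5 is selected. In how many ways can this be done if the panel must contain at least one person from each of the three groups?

With no constraint there are C(13,5) = 1287 possible selections.
Selections missing a whole group: no juniors → C(9,5) = 126; no seniors → C(10,5) = 252; no sophomores → C(7,5) = 21.
Add back selections omitting two groups (i.e. drawn from a single group): C(4,5) + C(3,5) + C(6,5) = 6.
By inclusion–exclusion: 1287 − 399 + 6 = 894.

894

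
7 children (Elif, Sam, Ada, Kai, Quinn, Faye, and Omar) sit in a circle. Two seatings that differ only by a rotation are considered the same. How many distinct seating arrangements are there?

Around a circle, 7 distinct people have 7!/7 = (6)! = 720 rotationally distinct seatings.

720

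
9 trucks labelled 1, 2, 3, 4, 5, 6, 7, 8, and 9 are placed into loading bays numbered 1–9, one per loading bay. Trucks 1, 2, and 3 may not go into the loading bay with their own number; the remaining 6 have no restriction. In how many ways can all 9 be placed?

Let Aᵢ (for i ∈ {1, 2, 3}) be the placements that put truck i in its forbidden loading bay. Any j of these fix j positions, leaving (9−j)! ways to fill the rest, and there are C(3,j) ways to pick which j.
By inclusion–exclusion, the number of valid placements is Σ_{j=0}^{3} (−1)^j C(3,j)·(9−j)!.
Computing: 362880 − 120960 + 15120 − 720 = 256320.

256320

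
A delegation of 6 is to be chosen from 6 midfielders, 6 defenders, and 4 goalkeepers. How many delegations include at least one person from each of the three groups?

6666

With no constraint there are C(16,6) = 8008 possible selections.
Selections missing a whole group: no midfielders → C(10,6) = 210; no defenders → C(10,6) = 210; no goalkeepers → C(12,6) = 924.
Add back selections omitting two groups (i.e. drawn from a single group): C(6,6) + C(6,6) + C(4,6) = 2.
By inclusion–exclusion: 8008 − 1344 + 2 = 6666.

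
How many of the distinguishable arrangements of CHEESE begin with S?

20

Fix S in the first position and arrange the remaining 5 letters.
Those 5 letters have E appearing 3 times, giving (5)!/(3!) = 20.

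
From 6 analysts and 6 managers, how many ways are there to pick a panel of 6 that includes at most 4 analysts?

887

Split by how many analysts are chosen (0 through 4).
Sum: C(6,0)·C(6,6) + C(6,1)·C(6,5) + C(6,2)·C(6,4) + C(6,3)·C(6,3) + C(6,4)·C(6,2) = 1 + 36 + 225 + 400 + 225 = 887.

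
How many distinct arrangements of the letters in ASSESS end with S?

With the last slot taken by S, it remains to arrange the other 5 letters (ASESS).
Those 5 letters have S appearing 3 times, giving (5)!/(3!) = 20.

20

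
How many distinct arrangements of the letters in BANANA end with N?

20

With the last slot taken by N, it remains to arrange the other 5 letters (BAANA).
Those 5 letters have A appearing 3 times, giving (5)!/(3!) = 20.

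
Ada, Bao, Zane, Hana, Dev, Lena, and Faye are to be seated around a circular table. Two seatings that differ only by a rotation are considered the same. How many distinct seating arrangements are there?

Fix one person's seat to break rotational symmetry; the remaining 6 people can be arranged in (6)! = 720 ways.

720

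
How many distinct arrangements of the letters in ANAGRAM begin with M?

120

With the first slot taken by M, it remains to arrange the other 6 letters (ANAGRA).
Those 6 letters have A appearing 3 times, giving (6)!/(3!) = 120.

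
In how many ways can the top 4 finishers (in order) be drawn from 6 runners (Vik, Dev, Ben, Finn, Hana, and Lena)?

This is an ordered selection of 4 from 6: P(6,4).
That gives 6 × 5 × 4 × 3 = 360.

360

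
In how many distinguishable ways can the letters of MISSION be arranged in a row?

1260

Letter multiplicities in MISSION: I×2, M×1, N×1, O×1, S×2.
So there are 7! / (2!·2!) = 1260 distinguishable arrangements.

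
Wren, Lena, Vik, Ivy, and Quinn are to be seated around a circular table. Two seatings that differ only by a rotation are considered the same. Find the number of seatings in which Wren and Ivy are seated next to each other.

12

Treat {Wren, Ivy} as one unit (2 internal orders) and seat the resulting 4 units around the table: (3)! circular arrangements.
So 2 × (3)! = 2 × 6 = 12.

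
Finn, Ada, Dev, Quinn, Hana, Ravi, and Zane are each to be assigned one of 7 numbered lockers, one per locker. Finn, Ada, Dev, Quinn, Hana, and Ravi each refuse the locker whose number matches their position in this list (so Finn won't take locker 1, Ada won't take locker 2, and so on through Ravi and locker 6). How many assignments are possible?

Let Aᵢ (for 1 ≤ i ≤ 6) be the placements that put person i in their forbidden locker. Any j of these fix j positions, leaving (7−j)! ways to fill the rest, and there are C(6,j) ways to pick which j.
By inclusion–exclusion, the number of valid placements is Σ_{j=0}^{6} (−1)^j C(6,j)·(7−j)!.
Computing: 5040 − 4320 + 1800 − 480 + 90 − 12 + 1 = 2119.

2119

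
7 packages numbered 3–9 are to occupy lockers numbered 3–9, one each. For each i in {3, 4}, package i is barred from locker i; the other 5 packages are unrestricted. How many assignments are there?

Let Aᵢ (for i ∈ {3, 4}) be the placements that put package i in its forbidden locker. Any j of these fix j positions, leaving (7−j)! ways to fill the rest, and there are C(2,j) ways to pick which j.
By inclusion–exclusion, the number of valid placements is Σ_{j=0}^{2} (−1)^j C(2,j)·(7−j)!.
Computing: 5040 − 1440 + 120 = 3720.

3720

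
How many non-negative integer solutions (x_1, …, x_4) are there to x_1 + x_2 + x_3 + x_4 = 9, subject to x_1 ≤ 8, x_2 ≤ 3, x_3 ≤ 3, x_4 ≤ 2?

Without the upper bounds there are C(12,3) = 220 ways to split 9 among 4 variables.
Subtract solutions that violate a single cap (substitute x_i' = x_i − (cap_i+1)): x_1 ≥ 9 gives C(3,3) = 1; x_2 ≥ 4 gives C(8,3) = 56; x_3 ≥ 4 gives C(8,3) = 56; x_4 ≥ 3 gives C(9,3) = 84. Together 197.
Add back pairs where two caps are both exceeded: 0 + 0 + 0 + 4 + 10 + 10 = 24.
By inclusion–exclusion the count is 220 − 197 + 24 = 47.

47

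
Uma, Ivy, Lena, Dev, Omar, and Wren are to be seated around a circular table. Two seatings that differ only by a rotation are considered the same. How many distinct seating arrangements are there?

Seat Uma anywhere (absorbing the rotational symmetry), then permute the other 5: (5)! = 120.

120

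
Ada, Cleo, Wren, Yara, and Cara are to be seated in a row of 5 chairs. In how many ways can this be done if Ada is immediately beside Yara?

48

Place the 3 others and the Ada-Yara pair as 4 objects in a line; the pair has 2 internal arrangements.
So the count is 2·(4)! = 48.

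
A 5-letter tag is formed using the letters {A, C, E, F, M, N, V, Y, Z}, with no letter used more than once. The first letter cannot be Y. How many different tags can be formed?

13440

The first letter has 9−1 = 8 choices (anything except Y).
The remaining 4 letters are filled from the other 8 symbols without repetition: 8 × 7 × 6 × 5 = 1680.
Total: 8 × 1680 = 13440.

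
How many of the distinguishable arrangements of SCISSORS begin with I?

With the first slot taken by I, it remains to arrange the other 7 letters (SCSSORS).
Those 7 letters have S appearing 4 times, giving (7)!/(4!) = 210.

210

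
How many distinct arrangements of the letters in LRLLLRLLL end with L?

28

Fix L in the last position and arrange the remaining 8 letters.
Those 8 letters have L appearing 6 times and R appearing twice, giving (8)!/(6!·2!) = 28.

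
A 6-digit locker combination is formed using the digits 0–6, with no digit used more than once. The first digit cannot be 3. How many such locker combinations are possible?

4320

The first digit has 7−1 = 6 choices (anything except 3).
The remaining 5 digits are filled from the other 6 symbols without repetition: 6 × 5 × 4 × 3 × 2 = 720.
Total: 6 × 720 = 4320.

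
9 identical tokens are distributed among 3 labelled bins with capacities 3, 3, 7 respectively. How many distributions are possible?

Ignoring the caps, the number of non-negative solutions to x_1+…+x_3 = 9 is C(11,2) = 55.
Subtract solutions that violate a single cap (substitute x_i' = x_i − (cap_i+1)): x_1 ≥ 4 gives C(7,2) = 21; x_2 ≥ 4 gives C(7,2) = 21; x_3 ≥ 8 gives C(3,2) = 3. Together 45.
Add back pairs where two caps are both exceeded: 3 + 0 + 0 = 3.
By inclusion–exclusion the count is 55 − 45 + 3 = 13.

13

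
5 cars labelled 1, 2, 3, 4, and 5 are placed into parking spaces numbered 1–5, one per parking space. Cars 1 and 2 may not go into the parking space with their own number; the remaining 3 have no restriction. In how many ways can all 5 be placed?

Let Aᵢ (for i ∈ {1, 2}) be the placements that put car i in its forbidden parking space. Any j of these fix j positions, leaving (5−j)! ways to fill the rest, and there are C(2,j) ways to pick which j.
By inclusion–exclusion, the number of valid placements is Σ_{j=0}^{2} (−1)^j C(2,j)·(5−j)!.
Computing: 120 − 48 + 6 = 78.

78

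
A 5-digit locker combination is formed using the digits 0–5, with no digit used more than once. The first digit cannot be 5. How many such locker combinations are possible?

600

The first digit has 6−1 = 5 choices (anything except 5).
The remaining 4 digits are filled from the other 5 symbols without repetition: 5 × 4 × 3 × 2 = 120.
Total: 5 × 120 = 600.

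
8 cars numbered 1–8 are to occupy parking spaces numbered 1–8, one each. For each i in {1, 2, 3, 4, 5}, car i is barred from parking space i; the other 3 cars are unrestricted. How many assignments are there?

21234

Let Aᵢ (for 1 ≤ i ≤ 5) be the placements that put car i in its forbidden parking space. Any j of these fix j positions, leaving (8−j)! ways to fill the rest, and there are C(5,j) ways to pick which j.
By inclusion–exclusion, the number of valid placements is Σ_{j=0}^{5} (−1)^j C(5,j)·(8−j)!.
Computing: 40320 − 25200 + 7200 − 1200 + 120 − 6 = 21234.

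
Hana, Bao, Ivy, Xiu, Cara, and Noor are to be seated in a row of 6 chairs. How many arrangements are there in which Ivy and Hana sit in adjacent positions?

Treat {Ivy, Hana} as a single unit. There are 5 units to order, and the pair itself can be ordered 2 ways.
So the count is 2·(5)! = 240.

240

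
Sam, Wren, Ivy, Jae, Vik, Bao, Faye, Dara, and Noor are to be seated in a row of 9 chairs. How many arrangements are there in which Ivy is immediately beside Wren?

80640

Place the 7 others and the Ivy-Wren pair as 8 objects in a line; the pair has 2 internal arrangements.
That gives 2 × 8! = 2 × 40320 = 80640.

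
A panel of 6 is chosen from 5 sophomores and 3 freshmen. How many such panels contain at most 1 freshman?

Split by how many freshmen are chosen (0 through 1).
Sum: C(3,0)·C(5,6) + C(3,1)·C(5,5) = 0 + 3 = 3.

3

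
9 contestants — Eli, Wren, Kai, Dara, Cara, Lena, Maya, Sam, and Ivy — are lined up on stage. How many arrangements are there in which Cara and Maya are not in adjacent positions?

282240

Of the 9! = 362880 arrangements, those with Cara and Maya adjacent number 2 × 8! = 80640 (treat the pair as a block with 2 internal orders).
Complementary counting: 362880 − 80640 = 282240.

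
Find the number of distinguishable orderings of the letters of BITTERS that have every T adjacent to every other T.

720

Treat the 2 copies of T as a single block. The multiset to arrange is then {TT, B, E, I, R, S}, 6 items in all.
All 6 items are distinct, so there are (6)! = 720 arrangements.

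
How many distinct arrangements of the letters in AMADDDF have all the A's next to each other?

120

Treat the 2 copies of A as a single block. The multiset to arrange is then {AA, D, D, D, F, M}, 6 items in all.
That gives (6)!/(3!) = 120 arrangements.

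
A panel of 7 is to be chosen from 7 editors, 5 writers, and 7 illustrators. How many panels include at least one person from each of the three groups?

45374

Unrestricted: C(19,7) = 50388 ways to pick any 7 of the 19.
Subtract selections that omit an entire group: no editors → C(12,7) = 792; no writers → C(14,7) = 3432; no illustrators → C(12,7) = 792.
Add back selections omitting two groups (i.e. drawn from a single group): C(7,7) + C(5,7) + C(7,7) = 2.
By inclusion–exclusion: 50388 − 5016 + 2 = 45374.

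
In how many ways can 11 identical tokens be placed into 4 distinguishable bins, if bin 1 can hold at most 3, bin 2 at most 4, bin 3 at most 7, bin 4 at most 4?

Ignoring the caps, the number of non-negative solutions to x_1+…+x_4 = 11 is C(14,3) = 364.
Subtract solutions that violate a single cap (substitute x_i' = x_i − (cap_i+1)): x_1 ≥ 4 gives C(10,3) = 120; x_2 ≥ 5 gives C(9,3) = 84; x_3 ≥ 8 gives C(6,3) = 20; x_4 ≥ 5 gives C(9,3) = 84. Together 308.
Add back pairs where two caps are both exceeded: 10 + 0 + 10 + 0 + 4 + 0 = 24.
By inclusion–exclusion the count is 364 − 308 + 24 = 80.

80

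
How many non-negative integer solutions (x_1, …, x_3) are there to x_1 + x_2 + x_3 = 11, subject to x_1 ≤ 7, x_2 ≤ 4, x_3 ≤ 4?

15

Without the upper bounds there are C(13,2) = 78 ways to split 11 among 3 variables.
Subtract solutions that violate a single cap (substitute x_i' = x_i − (cap_i+1)): x_1 ≥ 8 gives C(5,2) = 10; x_2 ≥ 5 gives C(8,2) = 28; x_3 ≥ 5 gives C(8,2) = 28. Together 66.
Add back pairs where two caps are both exceeded: 0 + 0 + 3 = 3.
By inclusion–exclusion the count is 78 − 66 + 3 = 15.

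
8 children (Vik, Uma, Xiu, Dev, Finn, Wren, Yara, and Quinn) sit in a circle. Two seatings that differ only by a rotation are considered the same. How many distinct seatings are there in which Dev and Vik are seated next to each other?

1440

Treat {Dev, Vik} as one unit (2 internal orders) and seat the resulting 7 units around the table: (6)! circular arrangements.
So 2 × (6)! = 2 × 720 = 1440.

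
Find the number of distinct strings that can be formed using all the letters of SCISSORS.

1680

The 8 letters of SCISSORS have repeats: S appearing 4 times.
The number of distinct arrangements is 8!/(4!) = 40320/24 = 1680.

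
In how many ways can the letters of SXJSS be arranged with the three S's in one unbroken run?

Treat the 3 copies of S as a single block. The multiset to arrange is then {SSS, J, X}, 3 items in all.
All 3 items are distinct, so there are (3)! = 6 arrangements.

6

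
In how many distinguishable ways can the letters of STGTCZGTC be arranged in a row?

STGTCZGTC has 9 letters with C appearing twice, G appearing twice, and T appearing 3 times.
So there are 9! / (3!·2!·2!) = 15120 distinguishable arrangements.

15120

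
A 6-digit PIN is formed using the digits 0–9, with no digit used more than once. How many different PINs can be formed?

With no repetition, fill the 6 digits in order: 10 choices, then 9, down to 5.
That product is 10 × 9 × 8 × 7 × 6 × 5 = 151200.

151200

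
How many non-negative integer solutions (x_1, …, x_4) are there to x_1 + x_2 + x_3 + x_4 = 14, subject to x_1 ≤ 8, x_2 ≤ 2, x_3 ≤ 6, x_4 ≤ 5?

Ignoring the caps, the number of non-negative solutions to x_1+…+x_4 = 14 is C(17,3) = 680.
Subtract solutions that violate a single cap (substitute x_i' = x_i − (cap_i+1)): x_1 ≥ 9 gives C(8,3) = 56; x_2 ≥ 3 gives C(14,3) = 364; x_3 ≥ 7 gives C(10,3) = 120; x_4 ≥ 6 gives C(11,3) = 165. Together 705.
Add back pairs where two caps are both exceeded: 10 + 0 + 0 + 35 + 56 + 4 = 105.
By inclusion–exclusion the count is 680 − 705 + 105 = 80.

80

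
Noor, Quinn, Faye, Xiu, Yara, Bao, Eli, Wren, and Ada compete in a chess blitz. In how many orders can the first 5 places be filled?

15120

There are 9 choices for 1st place, 8 for 2nd, and so on down to 5 for position 5.
That gives 9 × 8 × 7 × 6 × 5 = 15120.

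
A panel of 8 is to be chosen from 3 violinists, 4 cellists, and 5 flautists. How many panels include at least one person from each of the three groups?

485

With no constraint there are C(12,8) = 495 possible selections.
Selections missing a whole group: no violinists → C(9,8) = 9; no cellists → C(8,8) = 1; no flautists → C(7,8) = 0.
Add back selections omitting two groups (i.e. drawn from a single group): C(3,8) + C(4,8) + C(5,8) = 0.
By inclusion–exclusion: 495 − 10 + 0 = 485.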